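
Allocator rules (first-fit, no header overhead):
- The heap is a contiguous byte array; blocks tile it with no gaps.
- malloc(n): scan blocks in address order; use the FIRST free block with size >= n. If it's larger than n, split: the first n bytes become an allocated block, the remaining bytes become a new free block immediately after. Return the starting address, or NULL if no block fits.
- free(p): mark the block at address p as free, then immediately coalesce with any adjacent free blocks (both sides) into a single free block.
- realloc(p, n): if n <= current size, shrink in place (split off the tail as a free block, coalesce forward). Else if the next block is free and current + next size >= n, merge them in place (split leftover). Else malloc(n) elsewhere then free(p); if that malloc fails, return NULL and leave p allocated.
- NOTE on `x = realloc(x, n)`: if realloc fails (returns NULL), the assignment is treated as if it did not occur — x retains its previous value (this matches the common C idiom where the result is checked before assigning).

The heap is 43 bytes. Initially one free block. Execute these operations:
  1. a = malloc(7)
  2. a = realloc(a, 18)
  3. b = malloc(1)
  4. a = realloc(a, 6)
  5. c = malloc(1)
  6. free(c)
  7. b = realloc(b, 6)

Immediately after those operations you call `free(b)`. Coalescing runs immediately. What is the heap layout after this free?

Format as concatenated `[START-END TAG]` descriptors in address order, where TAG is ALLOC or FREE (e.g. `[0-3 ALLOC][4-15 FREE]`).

Answer: [0-5 ALLOC][6-42 FREE]

Derivation:
Op 1: a = malloc(7) -> a = 0; heap: [0-6 ALLOC][7-42 FREE]
Op 2: a = realloc(a, 18) -> a = 0; heap: [0-17 ALLOC][18-42 FREE]
Op 3: b = malloc(1) -> b = 18; heap: [0-17 ALLOC][18-18 ALLOC][19-42 FREE]
Op 4: a = realloc(a, 6) -> a = 0; heap: [0-5 ALLOC][6-17 FREE][18-18 ALLOC][19-42 FREE]
Op 5: c = malloc(1) -> c = 6; heap: [0-5 ALLOC][6-6 ALLOC][7-17 FREE][18-18 ALLOC][19-42 FREE]
Op 6: free(c) -> (freed c); heap: [0-5 ALLOC][6-17 FREE][18-18 ALLOC][19-42 FREE]
Op 7: b = realloc(b, 6) -> b = 18; heap: [0-5 ALLOC][6-17 FREE][18-23 ALLOC][24-42 FREE]
free(b): b = 18 -> block [18-23 ALLOC]; mark free, coalesce with adjacent free neighbors -> [0-5 ALLOC][6-42 FREE]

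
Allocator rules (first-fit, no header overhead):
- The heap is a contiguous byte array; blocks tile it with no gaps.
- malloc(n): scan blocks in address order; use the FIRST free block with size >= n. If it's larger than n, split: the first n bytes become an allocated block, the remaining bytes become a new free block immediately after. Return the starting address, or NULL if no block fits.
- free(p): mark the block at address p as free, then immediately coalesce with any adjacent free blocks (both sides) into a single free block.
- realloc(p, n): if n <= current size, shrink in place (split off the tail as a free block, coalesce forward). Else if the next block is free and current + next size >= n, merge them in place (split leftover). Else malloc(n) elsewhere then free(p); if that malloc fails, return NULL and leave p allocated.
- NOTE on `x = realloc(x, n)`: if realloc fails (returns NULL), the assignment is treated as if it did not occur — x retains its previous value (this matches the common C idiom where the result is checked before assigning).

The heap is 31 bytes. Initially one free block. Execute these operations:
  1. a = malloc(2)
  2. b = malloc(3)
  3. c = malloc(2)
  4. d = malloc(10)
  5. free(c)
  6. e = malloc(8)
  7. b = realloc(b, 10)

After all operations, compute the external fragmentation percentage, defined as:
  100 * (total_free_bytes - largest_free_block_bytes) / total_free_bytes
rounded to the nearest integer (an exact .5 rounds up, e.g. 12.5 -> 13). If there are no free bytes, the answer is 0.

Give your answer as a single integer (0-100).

Op 1: a = malloc(2) -> a = 0; heap: [0-1 ALLOC][2-30 FREE]
Op 2: b = malloc(3) -> b = 2; heap: [0-1 ALLOC][2-4 ALLOC][5-30 FREE]
Op 3: c = malloc(2) -> c = 5; heap: [0-1 ALLOC][2-4 ALLOC][5-6 ALLOC][7-30 FREE]
Op 4: d = malloc(10) -> d = 7; heap: [0-1 ALLOC][2-4 ALLOC][5-6 ALLOC][7-16 ALLOC][17-30 FREE]
Op 5: free(c) -> (freed c); heap: [0-1 ALLOC][2-4 ALLOC][5-6 FREE][7-16 ALLOC][17-30 FREE]
Op 6: e = malloc(8) -> e = 17; heap: [0-1 ALLOC][2-4 ALLOC][5-6 FREE][7-16 ALLOC][17-24 ALLOC][25-30 FREE]
Op 7: b = realloc(b, 10) -> NULL (b unchanged); heap: [0-1 ALLOC][2-4 ALLOC][5-6 FREE][7-16 ALLOC][17-24 ALLOC][25-30 FREE]
Free blocks: [2 6] total_free=8 largest=6 -> 100*(8-6)/8 = 200/8 = 25

Answer: 25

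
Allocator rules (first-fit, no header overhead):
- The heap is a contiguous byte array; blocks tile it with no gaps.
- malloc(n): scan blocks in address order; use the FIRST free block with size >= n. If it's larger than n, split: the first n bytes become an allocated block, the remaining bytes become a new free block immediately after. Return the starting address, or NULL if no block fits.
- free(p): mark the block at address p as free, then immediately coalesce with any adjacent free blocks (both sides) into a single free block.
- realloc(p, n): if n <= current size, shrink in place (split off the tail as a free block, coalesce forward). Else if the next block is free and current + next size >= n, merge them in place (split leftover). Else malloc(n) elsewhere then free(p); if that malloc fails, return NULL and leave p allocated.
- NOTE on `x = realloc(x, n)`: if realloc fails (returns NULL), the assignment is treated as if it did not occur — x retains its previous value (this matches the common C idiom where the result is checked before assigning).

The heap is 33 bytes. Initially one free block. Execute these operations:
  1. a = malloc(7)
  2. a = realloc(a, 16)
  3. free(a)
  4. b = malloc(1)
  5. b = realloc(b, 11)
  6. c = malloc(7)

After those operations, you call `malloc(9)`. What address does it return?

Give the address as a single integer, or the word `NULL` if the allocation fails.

Op 1: a = malloc(7) -> a = 0; heap: [0-6 ALLOC][7-32 FREE]
Op 2: a = realloc(a, 16) -> a = 0; heap: [0-15 ALLOC][16-32 FREE]
Op 3: free(a) -> (freed a); heap: [0-32 FREE]
Op 4: b = malloc(1) -> b = 0; heap: [0-0 ALLOC][1-32 FREE]
Op 5: b = realloc(b, 11) -> b = 0; heap: [0-10 ALLOC][11-32 FREE]
Op 6: c = malloc(7) -> c = 11; heap: [0-10 ALLOC][11-17 ALLOC][18-32 FREE]
malloc(9): first-fit scan over [0-10 ALLOC][11-17 ALLOC][18-32 FREE] -> 18

Answer: 18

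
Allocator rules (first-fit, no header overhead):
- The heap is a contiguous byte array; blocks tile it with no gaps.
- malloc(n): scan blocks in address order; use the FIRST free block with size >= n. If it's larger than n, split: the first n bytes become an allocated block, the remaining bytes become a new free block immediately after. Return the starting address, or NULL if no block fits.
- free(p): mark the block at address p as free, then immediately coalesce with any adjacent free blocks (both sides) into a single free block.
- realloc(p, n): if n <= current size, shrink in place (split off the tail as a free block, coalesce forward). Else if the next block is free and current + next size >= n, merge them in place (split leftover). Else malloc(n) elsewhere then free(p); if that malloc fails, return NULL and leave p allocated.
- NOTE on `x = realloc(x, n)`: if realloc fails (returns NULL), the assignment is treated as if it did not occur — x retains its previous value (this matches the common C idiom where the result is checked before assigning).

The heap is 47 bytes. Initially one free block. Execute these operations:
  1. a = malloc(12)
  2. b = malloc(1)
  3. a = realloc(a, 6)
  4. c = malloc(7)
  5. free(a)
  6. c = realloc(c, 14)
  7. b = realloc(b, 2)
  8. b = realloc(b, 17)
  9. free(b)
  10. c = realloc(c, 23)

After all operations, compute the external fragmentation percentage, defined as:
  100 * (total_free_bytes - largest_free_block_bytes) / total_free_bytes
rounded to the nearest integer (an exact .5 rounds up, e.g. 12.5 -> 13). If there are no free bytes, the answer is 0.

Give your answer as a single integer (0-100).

Answer: 46

Derivation:
Op 1: a = malloc(12) -> a = 0; heap: [0-11 ALLOC][12-46 FREE]
Op 2: b = malloc(1) -> b = 12; heap: [0-11 ALLOC][12-12 ALLOC][13-46 FREE]
Op 3: a = realloc(a, 6) -> a = 0; heap: [0-5 ALLOC][6-11 FREE][12-12 ALLOC][13-46 FREE]
Op 4: c = malloc(7) -> c = 13; heap: [0-5 ALLOC][6-11 FREE][12-12 ALLOC][13-19 ALLOC][20-46 FREE]
Op 5: free(a) -> (freed a); heap: [0-11 FREE][12-12 ALLOC][13-19 ALLOC][20-46 FREE]
Op 6: c = realloc(c, 14) -> c = 13; heap: [0-11 FREE][12-12 ALLOC][13-26 ALLOC][27-46 FREE]
Op 7: b = realloc(b, 2) -> b = 0; heap: [0-1 ALLOC][2-12 FREE][13-26 ALLOC][27-46 FREE]
Op 8: b = realloc(b, 17) -> b = 27; heap: [0-12 FREE][13-26 ALLOC][27-43 ALLOC][44-46 FREE]
Op 9: free(b) -> (freed b); heap: [0-12 FREE][13-26 ALLOC][27-46 FREE]
Op 10: c = realloc(c, 23) -> c = 13; heap: [0-12 FREE][13-35 ALLOC][36-46 FREE]
Free blocks: [13 11] total_free=24 largest=13 -> 100*(24-13)/24 = 1100/24 ≈ 45.833 -> rounds to 46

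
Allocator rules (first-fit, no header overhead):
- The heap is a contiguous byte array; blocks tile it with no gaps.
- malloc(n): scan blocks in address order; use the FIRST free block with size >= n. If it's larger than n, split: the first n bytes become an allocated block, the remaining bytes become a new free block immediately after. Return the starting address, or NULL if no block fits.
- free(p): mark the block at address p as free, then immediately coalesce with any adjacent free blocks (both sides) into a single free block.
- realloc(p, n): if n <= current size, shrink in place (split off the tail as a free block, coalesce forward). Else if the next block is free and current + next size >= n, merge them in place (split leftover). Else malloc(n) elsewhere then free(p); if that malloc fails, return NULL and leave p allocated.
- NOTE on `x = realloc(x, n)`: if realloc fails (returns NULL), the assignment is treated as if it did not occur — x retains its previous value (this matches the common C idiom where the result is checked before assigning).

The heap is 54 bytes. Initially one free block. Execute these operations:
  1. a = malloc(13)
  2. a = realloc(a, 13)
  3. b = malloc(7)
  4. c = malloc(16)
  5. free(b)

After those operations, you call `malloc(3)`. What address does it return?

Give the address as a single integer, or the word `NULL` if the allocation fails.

Answer: 13

Derivation:
Op 1: a = malloc(13) -> a = 0; heap: [0-12 ALLOC][13-53 FREE]
Op 2: a = realloc(a, 13) -> a = 0; heap: [0-12 ALLOC][13-53 FREE]
Op 3: b = malloc(7) -> b = 13; heap: [0-12 ALLOC][13-19 ALLOC][20-53 FREE]
Op 4: c = malloc(16) -> c = 20; heap: [0-12 ALLOC][13-19 ALLOC][20-35 ALLOC][36-53 FREE]
Op 5: free(b) -> (freed b); heap: [0-12 ALLOC][13-19 FREE][20-35 ALLOC][36-53 FREE]
malloc(3): first-fit scan over [0-12 ALLOC][13-19 FREE][20-35 ALLOC][36-53 FREE] -> 13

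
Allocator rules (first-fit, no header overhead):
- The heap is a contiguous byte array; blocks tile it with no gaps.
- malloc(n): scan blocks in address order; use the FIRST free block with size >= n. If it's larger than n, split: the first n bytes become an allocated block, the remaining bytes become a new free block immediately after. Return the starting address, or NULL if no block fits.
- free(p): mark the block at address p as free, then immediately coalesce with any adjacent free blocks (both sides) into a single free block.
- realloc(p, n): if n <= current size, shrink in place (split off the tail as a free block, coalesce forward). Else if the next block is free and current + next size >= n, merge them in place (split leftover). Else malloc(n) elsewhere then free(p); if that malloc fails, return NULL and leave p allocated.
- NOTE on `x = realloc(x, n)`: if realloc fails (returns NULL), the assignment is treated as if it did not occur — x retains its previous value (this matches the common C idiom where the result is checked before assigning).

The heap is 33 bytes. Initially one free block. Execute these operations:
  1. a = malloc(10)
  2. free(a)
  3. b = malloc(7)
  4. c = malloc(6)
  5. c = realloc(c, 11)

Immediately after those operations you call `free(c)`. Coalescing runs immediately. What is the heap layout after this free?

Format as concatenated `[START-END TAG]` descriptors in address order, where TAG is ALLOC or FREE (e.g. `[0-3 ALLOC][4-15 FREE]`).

Op 1: a = malloc(10) -> a = 0; heap: [0-9 ALLOC][10-32 FREE]
Op 2: free(a) -> (freed a); heap: [0-32 FREE]
Op 3: b = malloc(7) -> b = 0; heap: [0-6 ALLOC][7-32 FREE]
Op 4: c = malloc(6) -> c = 7; heap: [0-6 ALLOC][7-12 ALLOC][13-32 FREE]
Op 5: c = realloc(c, 11) -> c = 7; heap: [0-6 ALLOC][7-17 ALLOC][18-32 FREE]
free(c): c = 7 -> block [7-17 ALLOC]; mark free, coalesce with adjacent free neighbors -> [0-6 ALLOC][7-32 FREE]

Answer: [0-6 ALLOC][7-32 FREE]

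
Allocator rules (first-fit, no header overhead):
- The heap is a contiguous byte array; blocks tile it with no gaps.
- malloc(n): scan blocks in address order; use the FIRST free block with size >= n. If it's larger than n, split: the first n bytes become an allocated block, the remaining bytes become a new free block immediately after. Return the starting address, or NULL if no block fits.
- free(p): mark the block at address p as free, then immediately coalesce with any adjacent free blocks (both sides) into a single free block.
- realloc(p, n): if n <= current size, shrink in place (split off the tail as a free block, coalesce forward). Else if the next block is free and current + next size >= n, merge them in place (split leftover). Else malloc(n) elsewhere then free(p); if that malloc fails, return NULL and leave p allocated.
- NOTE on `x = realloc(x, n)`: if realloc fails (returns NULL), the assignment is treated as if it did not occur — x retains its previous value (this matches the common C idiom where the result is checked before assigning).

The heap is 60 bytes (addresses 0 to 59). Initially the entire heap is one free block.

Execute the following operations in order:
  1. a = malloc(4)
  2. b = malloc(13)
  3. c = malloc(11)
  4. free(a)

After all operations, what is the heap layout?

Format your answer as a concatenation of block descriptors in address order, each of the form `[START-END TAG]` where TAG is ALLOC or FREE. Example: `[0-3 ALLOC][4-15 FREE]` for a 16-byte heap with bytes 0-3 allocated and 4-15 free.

Answer: [0-3 FREE][4-16 ALLOC][17-27 ALLOC][28-59 FREE]

Derivation:
Op 1: a = malloc(4) -> a = 0; heap: [0-3 ALLOC][4-59 FREE]
Op 2: b = malloc(13) -> b = 4; heap: [0-3 ALLOC][4-16 ALLOC][17-59 FREE]
Op 3: c = malloc(11) -> c = 17; heap: [0-3 ALLOC][4-16 ALLOC][17-27 ALLOC][28-59 FREE]
Op 4: free(a) -> (freed a); heap: [0-3 FREE][4-16 ALLOC][17-27 ALLOC][28-59 FREE]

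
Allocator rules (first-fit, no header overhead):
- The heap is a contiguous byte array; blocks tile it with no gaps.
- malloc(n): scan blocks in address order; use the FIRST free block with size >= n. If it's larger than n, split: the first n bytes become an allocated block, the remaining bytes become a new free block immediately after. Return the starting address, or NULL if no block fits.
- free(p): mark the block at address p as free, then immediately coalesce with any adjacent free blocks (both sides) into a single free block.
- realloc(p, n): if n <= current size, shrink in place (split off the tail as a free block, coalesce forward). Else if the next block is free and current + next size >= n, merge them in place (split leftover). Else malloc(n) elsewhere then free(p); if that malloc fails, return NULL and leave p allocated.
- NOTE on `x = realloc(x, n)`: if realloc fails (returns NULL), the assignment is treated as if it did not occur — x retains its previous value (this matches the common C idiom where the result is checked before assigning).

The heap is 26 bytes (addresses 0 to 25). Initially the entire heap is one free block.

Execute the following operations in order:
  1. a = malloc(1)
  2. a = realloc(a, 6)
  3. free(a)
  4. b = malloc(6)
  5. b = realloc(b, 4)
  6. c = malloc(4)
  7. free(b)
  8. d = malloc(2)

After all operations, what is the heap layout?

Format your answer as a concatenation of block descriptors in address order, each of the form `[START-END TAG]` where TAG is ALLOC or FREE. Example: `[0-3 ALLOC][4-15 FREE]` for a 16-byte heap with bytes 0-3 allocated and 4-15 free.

Answer: [0-1 ALLOC][2-3 FREE][4-7 ALLOC][8-25 FREE]

Derivation:
Op 1: a = malloc(1) -> a = 0; heap: [0-0 ALLOC][1-25 FREE]
Op 2: a = realloc(a, 6) -> a = 0; heap: [0-5 ALLOC][6-25 FREE]
Op 3: free(a) -> (freed a); heap: [0-25 FREE]
Op 4: b = malloc(6) -> b = 0; heap: [0-5 ALLOC][6-25 FREE]
Op 5: b = realloc(b, 4) -> b = 0; heap: [0-3 ALLOC][4-25 FREE]
Op 6: c = malloc(4) -> c = 4; heap: [0-3 ALLOC][4-7 ALLOC][8-25 FREE]
Op 7: free(b) -> (freed b); heap: [0-3 FREE][4-7 ALLOC][8-25 FREE]
Op 8: d = malloc(2) -> d = 0; heap: [0-1 ALLOC][2-3 FREE][4-7 ALLOC][8-25 FREE]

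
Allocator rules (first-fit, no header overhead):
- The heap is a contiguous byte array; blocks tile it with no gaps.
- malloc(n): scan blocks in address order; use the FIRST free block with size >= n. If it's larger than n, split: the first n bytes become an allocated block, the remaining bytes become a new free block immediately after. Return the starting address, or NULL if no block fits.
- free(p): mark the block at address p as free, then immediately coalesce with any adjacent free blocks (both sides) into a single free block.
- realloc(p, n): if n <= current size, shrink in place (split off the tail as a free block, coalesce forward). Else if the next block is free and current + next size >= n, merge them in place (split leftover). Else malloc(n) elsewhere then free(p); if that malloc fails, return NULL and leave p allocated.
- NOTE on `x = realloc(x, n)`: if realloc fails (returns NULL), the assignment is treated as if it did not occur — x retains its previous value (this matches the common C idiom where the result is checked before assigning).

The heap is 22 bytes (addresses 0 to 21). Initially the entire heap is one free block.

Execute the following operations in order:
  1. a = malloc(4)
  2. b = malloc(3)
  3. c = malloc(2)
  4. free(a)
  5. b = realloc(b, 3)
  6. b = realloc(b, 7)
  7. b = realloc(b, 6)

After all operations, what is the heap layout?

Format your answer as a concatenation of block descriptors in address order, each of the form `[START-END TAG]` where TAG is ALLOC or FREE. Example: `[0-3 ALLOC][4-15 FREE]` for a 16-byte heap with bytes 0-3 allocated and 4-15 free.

Op 1: a = malloc(4) -> a = 0; heap: [0-3 ALLOC][4-21 FREE]
Op 2: b = malloc(3) -> b = 4; heap: [0-3 ALLOC][4-6 ALLOC][7-21 FREE]
Op 3: c = malloc(2) -> c = 7; heap: [0-3 ALLOC][4-6 ALLOC][7-8 ALLOC][9-21 FREE]
Op 4: free(a) -> (freed a); heap: [0-3 FREE][4-6 ALLOC][7-8 ALLOC][9-21 FREE]
Op 5: b = realloc(b, 3) -> b = 4; heap: [0-3 FREE][4-6 ALLOC][7-8 ALLOC][9-21 FREE]
Op 6: b = realloc(b, 7) -> b = 9; heap: [0-6 FREE][7-8 ALLOC][9-15 ALLOC][16-21 FREE]
Op 7: b = realloc(b, 6) -> b = 9; heap: [0-6 FREE][7-8 ALLOC][9-14 ALLOC][15-21 FREE]

Answer: [0-6 FREE][7-8 ALLOC][9-14 ALLOC][15-21 FREE]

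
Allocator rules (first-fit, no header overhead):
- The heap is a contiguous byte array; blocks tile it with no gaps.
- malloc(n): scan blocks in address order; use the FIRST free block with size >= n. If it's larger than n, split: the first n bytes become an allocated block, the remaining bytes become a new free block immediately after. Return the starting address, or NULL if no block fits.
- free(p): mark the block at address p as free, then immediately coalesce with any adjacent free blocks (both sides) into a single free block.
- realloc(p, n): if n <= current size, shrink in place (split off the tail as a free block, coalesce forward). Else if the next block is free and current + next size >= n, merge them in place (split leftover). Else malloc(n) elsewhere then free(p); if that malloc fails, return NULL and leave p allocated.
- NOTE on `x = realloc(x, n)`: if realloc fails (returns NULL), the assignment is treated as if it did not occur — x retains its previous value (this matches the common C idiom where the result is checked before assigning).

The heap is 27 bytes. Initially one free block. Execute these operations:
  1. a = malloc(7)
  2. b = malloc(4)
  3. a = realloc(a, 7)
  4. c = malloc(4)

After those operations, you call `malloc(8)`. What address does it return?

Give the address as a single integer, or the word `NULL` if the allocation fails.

Answer: 15

Derivation:
Op 1: a = malloc(7) -> a = 0; heap: [0-6 ALLOC][7-26 FREE]
Op 2: b = malloc(4) -> b = 7; heap: [0-6 ALLOC][7-10 ALLOC][11-26 FREE]
Op 3: a = realloc(a, 7) -> a = 0; heap: [0-6 ALLOC][7-10 ALLOC][11-26 FREE]
Op 4: c = malloc(4) -> c = 11; heap: [0-6 ALLOC][7-10 ALLOC][11-14 ALLOC][15-26 FREE]
malloc(8): first-fit scan over [0-6 ALLOC][7-10 ALLOC][11-14 ALLOC][15-26 FREE] -> 15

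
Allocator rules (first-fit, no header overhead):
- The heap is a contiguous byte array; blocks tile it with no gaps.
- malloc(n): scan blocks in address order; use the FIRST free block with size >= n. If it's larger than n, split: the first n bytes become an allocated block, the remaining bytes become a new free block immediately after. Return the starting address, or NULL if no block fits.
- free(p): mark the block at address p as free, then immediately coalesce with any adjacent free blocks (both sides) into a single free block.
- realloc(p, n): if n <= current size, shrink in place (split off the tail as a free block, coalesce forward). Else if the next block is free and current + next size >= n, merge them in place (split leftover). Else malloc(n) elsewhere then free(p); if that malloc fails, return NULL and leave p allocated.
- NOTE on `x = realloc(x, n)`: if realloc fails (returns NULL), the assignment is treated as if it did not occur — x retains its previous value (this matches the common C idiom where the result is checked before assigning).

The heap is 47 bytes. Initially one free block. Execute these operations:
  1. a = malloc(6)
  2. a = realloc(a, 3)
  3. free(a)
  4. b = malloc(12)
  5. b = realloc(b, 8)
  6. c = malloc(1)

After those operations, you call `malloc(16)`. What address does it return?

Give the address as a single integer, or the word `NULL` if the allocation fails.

Op 1: a = malloc(6) -> a = 0; heap: [0-5 ALLOC][6-46 FREE]
Op 2: a = realloc(a, 3) -> a = 0; heap: [0-2 ALLOC][3-46 FREE]
Op 3: free(a) -> (freed a); heap: [0-46 FREE]
Op 4: b = malloc(12) -> b = 0; heap: [0-11 ALLOC][12-46 FREE]
Op 5: b = realloc(b, 8) -> b = 0; heap: [0-7 ALLOC][8-46 FREE]
Op 6: c = malloc(1) -> c = 8; heap: [0-7 ALLOC][8-8 ALLOC][9-46 FREE]
malloc(16): first-fit scan over [0-7 ALLOC][8-8 ALLOC][9-46 FREE] -> 9

Answer: 9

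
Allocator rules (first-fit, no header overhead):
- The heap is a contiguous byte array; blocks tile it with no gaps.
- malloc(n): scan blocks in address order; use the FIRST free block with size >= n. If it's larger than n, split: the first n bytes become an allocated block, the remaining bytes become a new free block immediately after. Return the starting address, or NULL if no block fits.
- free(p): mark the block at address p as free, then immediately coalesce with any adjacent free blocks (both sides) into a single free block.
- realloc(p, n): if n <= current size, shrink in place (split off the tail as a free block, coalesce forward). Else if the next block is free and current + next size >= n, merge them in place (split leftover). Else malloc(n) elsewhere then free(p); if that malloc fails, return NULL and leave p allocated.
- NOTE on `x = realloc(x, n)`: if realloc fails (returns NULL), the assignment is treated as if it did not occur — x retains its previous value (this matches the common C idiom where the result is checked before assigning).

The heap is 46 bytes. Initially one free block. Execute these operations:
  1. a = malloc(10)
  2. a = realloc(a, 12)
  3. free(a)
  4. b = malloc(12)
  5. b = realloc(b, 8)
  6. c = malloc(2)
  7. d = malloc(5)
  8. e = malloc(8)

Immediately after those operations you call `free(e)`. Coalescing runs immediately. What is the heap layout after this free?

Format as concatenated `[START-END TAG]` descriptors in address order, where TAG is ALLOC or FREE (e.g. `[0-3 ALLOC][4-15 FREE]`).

Op 1: a = malloc(10) -> a = 0; heap: [0-9 ALLOC][10-45 FREE]
Op 2: a = realloc(a, 12) -> a = 0; heap: [0-11 ALLOC][12-45 FREE]
Op 3: free(a) -> (freed a); heap: [0-45 FREE]
Op 4: b = malloc(12) -> b = 0; heap: [0-11 ALLOC][12-45 FREE]
Op 5: b = realloc(b, 8) -> b = 0; heap: [0-7 ALLOC][8-45 FREE]
Op 6: c = malloc(2) -> c = 8; heap: [0-7 ALLOC][8-9 ALLOC][10-45 FREE]
Op 7: d = malloc(5) -> d = 10; heap: [0-7 ALLOC][8-9 ALLOC][10-14 ALLOC][15-45 FREE]
Op 8: e = malloc(8) -> e = 15; heap: [0-7 ALLOC][8-9 ALLOC][10-14 ALLOC][15-22 ALLOC][23-45 FREE]
free(e): e = 15 -> block [15-22 ALLOC]; mark free, coalesce with adjacent free neighbors -> [0-7 ALLOC][8-9 ALLOC][10-14 ALLOC][15-45 FREE]

Answer: [0-7 ALLOC][8-9 ALLOC][10-14 ALLOC][15-45 FREE]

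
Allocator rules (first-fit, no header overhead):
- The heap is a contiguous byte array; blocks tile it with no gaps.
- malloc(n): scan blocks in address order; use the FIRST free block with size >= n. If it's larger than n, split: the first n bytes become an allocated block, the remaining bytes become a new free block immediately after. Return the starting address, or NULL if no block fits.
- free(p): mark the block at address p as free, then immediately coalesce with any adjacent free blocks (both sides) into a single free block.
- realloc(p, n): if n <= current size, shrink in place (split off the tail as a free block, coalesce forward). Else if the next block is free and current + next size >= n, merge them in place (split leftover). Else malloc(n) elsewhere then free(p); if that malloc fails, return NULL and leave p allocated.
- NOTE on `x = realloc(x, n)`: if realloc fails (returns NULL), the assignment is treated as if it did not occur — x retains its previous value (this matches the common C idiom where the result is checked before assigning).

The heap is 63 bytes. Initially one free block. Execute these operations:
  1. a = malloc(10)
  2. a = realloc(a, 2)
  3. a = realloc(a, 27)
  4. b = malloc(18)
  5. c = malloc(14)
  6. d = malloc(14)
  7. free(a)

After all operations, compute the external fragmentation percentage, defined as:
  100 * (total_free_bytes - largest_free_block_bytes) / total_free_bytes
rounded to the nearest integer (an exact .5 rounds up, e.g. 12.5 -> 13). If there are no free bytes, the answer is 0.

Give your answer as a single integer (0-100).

Op 1: a = malloc(10) -> a = 0; heap: [0-9 ALLOC][10-62 FREE]
Op 2: a = realloc(a, 2) -> a = 0; heap: [0-1 ALLOC][2-62 FREE]
Op 3: a = realloc(a, 27) -> a = 0; heap: [0-26 ALLOC][27-62 FREE]
Op 4: b = malloc(18) -> b = 27; heap: [0-26 ALLOC][27-44 ALLOC][45-62 FREE]
Op 5: c = malloc(14) -> c = 45; heap: [0-26 ALLOC][27-44 ALLOC][45-58 ALLOC][59-62 FREE]
Op 6: d = malloc(14) -> d = NULL; heap: [0-26 ALLOC][27-44 ALLOC][45-58 ALLOC][59-62 FREE]
Op 7: free(a) -> (freed a); heap: [0-26 FREE][27-44 ALLOC][45-58 ALLOC][59-62 FREE]
Free blocks: [27 4] total_free=31 largest=27 -> 100*(31-27)/31 = 400/31 ≈ 12.903 -> rounds to 13

Answer: 13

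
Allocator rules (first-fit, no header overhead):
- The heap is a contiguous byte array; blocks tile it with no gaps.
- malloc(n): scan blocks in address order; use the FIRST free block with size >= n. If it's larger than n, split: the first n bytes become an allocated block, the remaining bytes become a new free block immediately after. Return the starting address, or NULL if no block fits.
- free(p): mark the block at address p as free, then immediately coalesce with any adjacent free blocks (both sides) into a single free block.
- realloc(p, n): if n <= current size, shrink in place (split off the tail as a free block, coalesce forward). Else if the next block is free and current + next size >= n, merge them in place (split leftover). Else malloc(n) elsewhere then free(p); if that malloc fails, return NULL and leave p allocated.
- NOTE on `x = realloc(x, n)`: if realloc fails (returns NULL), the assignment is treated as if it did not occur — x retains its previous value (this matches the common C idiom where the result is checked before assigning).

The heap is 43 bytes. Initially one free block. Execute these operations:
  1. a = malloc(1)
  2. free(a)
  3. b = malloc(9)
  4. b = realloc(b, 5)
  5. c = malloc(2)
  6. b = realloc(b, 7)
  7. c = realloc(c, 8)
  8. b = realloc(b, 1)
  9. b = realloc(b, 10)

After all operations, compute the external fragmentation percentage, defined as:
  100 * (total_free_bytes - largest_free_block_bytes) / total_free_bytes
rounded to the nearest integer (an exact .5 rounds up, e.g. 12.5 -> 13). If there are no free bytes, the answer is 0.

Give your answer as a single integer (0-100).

Op 1: a = malloc(1) -> a = 0; heap: [0-0 ALLOC][1-42 FREE]
Op 2: free(a) -> (freed a); heap: [0-42 FREE]
Op 3: b = malloc(9) -> b = 0; heap: [0-8 ALLOC][9-42 FREE]
Op 4: b = realloc(b, 5) -> b = 0; heap: [0-4 ALLOC][5-42 FREE]
Op 5: c = malloc(2) -> c = 5; heap: [0-4 ALLOC][5-6 ALLOC][7-42 FREE]
Op 6: b = realloc(b, 7) -> b = 7; heap: [0-4 FREE][5-6 ALLOC][7-13 ALLOC][14-42 FREE]
Op 7: c = realloc(c, 8) -> c = 14; heap: [0-6 FREE][7-13 ALLOC][14-21 ALLOC][22-42 FREE]
Op 8: b = realloc(b, 1) -> b = 7; heap: [0-6 FREE][7-7 ALLOC][8-13 FREE][14-21 ALLOC][22-42 FREE]
Op 9: b = realloc(b, 10) -> b = 22; heap: [0-13 FREE][14-21 ALLOC][22-31 ALLOC][32-42 FREE]
Free blocks: [14 11] total_free=25 largest=14 -> 100*(25-14)/25 = 1100/25 = 44

Answer: 44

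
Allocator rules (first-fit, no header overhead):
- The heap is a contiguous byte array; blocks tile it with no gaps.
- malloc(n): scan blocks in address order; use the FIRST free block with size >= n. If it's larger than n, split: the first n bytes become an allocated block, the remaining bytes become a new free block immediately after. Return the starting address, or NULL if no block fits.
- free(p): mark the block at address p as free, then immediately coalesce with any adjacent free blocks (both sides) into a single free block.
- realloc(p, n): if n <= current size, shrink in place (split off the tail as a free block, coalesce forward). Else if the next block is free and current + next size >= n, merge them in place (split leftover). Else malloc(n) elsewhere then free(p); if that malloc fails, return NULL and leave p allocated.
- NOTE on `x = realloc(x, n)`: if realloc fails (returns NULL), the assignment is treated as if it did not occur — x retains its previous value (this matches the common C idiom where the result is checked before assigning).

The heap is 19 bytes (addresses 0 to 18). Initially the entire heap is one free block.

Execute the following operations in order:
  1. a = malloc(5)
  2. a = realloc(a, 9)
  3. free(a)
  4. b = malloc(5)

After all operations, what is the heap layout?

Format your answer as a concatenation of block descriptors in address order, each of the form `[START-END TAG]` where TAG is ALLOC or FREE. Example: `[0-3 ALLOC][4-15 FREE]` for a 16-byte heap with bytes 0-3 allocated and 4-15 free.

Op 1: a = malloc(5) -> a = 0; heap: [0-4 ALLOC][5-18 FREE]
Op 2: a = realloc(a, 9) -> a = 0; heap: [0-8 ALLOC][9-18 FREE]
Op 3: free(a) -> (freed a); heap: [0-18 FREE]
Op 4: b = malloc(5) -> b = 0; heap: [0-4 ALLOC][5-18 FREE]

Answer: [0-4 ALLOC][5-18 FREE]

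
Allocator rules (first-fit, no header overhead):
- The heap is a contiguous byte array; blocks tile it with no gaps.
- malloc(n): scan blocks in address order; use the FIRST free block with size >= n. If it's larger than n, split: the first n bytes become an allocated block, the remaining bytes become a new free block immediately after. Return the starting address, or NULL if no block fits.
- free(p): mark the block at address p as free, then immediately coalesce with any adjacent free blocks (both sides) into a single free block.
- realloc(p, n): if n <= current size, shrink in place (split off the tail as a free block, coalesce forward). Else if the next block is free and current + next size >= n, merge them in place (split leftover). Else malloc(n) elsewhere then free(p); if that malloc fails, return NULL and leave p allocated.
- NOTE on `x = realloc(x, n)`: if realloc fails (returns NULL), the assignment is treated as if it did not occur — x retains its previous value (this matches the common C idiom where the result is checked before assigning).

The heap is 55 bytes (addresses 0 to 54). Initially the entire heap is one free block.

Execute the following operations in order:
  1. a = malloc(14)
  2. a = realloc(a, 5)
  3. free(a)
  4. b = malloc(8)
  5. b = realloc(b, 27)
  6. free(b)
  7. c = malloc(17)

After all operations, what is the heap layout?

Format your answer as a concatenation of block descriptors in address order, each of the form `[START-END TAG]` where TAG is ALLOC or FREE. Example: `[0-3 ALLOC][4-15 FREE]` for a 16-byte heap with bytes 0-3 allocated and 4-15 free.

Answer: [0-16 ALLOC][17-54 FREE]

Derivation:
Op 1: a = malloc(14) -> a = 0; heap: [0-13 ALLOC][14-54 FREE]
Op 2: a = realloc(a, 5) -> a = 0; heap: [0-4 ALLOC][5-54 FREE]
Op 3: free(a) -> (freed a); heap: [0-54 FREE]
Op 4: b = malloc(8) -> b = 0; heap: [0-7 ALLOC][8-54 FREE]
Op 5: b = realloc(b, 27) -> b = 0; heap: [0-26 ALLOC][27-54 FREE]
Op 6: free(b) -> (freed b); heap: [0-54 FREE]
Op 7: c = malloc(17) -> c = 0; heap: [0-16 ALLOC][17-54 FREE]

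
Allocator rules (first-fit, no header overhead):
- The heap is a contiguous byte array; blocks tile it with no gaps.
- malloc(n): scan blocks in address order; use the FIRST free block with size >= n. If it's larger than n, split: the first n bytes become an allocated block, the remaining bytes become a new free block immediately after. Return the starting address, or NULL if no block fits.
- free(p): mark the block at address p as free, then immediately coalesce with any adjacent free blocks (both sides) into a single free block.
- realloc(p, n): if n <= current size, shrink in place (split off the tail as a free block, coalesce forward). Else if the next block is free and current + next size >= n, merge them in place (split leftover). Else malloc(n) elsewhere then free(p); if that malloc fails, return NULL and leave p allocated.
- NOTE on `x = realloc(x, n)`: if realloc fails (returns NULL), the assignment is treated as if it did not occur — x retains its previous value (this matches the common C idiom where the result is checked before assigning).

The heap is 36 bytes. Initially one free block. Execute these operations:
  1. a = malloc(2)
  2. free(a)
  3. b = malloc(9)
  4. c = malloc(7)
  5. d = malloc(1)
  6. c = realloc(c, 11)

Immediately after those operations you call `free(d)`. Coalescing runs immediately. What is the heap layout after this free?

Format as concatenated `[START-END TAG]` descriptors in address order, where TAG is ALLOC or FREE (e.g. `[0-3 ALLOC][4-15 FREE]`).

Op 1: a = malloc(2) -> a = 0; heap: [0-1 ALLOC][2-35 FREE]
Op 2: free(a) -> (freed a); heap: [0-35 FREE]
Op 3: b = malloc(9) -> b = 0; heap: [0-8 ALLOC][9-35 FREE]
Op 4: c = malloc(7) -> c = 9; heap: [0-8 ALLOC][9-15 ALLOC][16-35 FREE]
Op 5: d = malloc(1) -> d = 16; heap: [0-8 ALLOC][9-15 ALLOC][16-16 ALLOC][17-35 FREE]
Op 6: c = realloc(c, 11) -> c = 17; heap: [0-8 ALLOC][9-15 FREE][16-16 ALLOC][17-27 ALLOC][28-35 FREE]
free(d): d = 16 -> block [16-16 ALLOC]; mark free, coalesce with adjacent free neighbors -> [0-8 ALLOC][9-16 FREE][17-27 ALLOC][28-35 FREE]

Answer: [0-8 ALLOC][9-16 FREE][17-27 ALLOC][28-35 FREE]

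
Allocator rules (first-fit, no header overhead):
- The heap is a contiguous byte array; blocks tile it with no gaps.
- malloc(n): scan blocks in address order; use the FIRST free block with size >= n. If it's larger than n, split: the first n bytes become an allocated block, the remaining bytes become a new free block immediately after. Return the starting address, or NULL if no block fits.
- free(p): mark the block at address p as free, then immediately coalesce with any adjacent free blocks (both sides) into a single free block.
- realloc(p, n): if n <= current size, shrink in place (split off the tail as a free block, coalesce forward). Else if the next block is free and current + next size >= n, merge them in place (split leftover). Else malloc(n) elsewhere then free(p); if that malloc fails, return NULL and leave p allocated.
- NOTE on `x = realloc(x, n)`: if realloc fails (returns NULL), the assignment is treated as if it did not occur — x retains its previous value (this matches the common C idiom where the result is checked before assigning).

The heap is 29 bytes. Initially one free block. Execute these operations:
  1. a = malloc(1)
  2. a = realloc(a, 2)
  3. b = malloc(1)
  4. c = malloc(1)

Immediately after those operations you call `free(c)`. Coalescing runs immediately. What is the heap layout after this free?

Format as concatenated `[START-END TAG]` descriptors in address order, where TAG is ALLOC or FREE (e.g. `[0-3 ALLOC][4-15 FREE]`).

Answer: [0-1 ALLOC][2-2 ALLOC][3-28 FREE]

Derivation:
Op 1: a = malloc(1) -> a = 0; heap: [0-0 ALLOC][1-28 FREE]
Op 2: a = realloc(a, 2) -> a = 0; heap: [0-1 ALLOC][2-28 FREE]
Op 3: b = malloc(1) -> b = 2; heap: [0-1 ALLOC][2-2 ALLOC][3-28 FREE]
Op 4: c = malloc(1) -> c = 3; heap: [0-1 ALLOC][2-2 ALLOC][3-3 ALLOC][4-28 FREE]
free(c): c = 3 -> block [3-3 ALLOC]; mark free, coalesce with adjacent free neighbors -> [0-1 ALLOC][2-2 ALLOC][3-28 FREE]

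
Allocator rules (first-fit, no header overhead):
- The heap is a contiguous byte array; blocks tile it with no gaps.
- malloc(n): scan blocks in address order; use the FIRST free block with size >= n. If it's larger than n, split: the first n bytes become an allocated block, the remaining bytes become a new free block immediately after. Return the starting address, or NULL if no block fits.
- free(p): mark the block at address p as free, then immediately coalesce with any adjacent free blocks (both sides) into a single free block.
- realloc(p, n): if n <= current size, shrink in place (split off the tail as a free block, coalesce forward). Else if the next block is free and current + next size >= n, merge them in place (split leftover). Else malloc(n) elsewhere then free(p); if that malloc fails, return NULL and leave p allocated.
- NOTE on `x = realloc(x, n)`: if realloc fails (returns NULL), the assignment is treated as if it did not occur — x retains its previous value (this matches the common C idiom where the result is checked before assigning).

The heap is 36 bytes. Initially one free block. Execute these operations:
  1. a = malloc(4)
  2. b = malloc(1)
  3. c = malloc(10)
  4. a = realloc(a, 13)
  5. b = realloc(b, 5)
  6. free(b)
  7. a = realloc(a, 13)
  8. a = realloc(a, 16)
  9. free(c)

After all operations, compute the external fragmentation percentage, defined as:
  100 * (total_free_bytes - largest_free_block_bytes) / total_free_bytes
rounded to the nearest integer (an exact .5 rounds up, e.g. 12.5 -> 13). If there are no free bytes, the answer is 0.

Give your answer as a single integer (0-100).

Op 1: a = malloc(4) -> a = 0; heap: [0-3 ALLOC][4-35 FREE]
Op 2: b = malloc(1) -> b = 4; heap: [0-3 ALLOC][4-4 ALLOC][5-35 FREE]
Op 3: c = malloc(10) -> c = 5; heap: [0-3 ALLOC][4-4 ALLOC][5-14 ALLOC][15-35 FREE]
Op 4: a = realloc(a, 13) -> a = 15; heap: [0-3 FREE][4-4 ALLOC][5-14 ALLOC][15-27 ALLOC][28-35 FREE]
Op 5: b = realloc(b, 5) -> b = 28; heap: [0-4 FREE][5-14 ALLOC][15-27 ALLOC][28-32 ALLOC][33-35 FREE]
Op 6: free(b) -> (freed b); heap: [0-4 FREE][5-14 ALLOC][15-27 ALLOC][28-35 FREE]
Op 7: a = realloc(a, 13) -> a = 15; heap: [0-4 FREE][5-14 ALLOC][15-27 ALLOC][28-35 FREE]
Op 8: a = realloc(a, 16) -> a = 15; heap: [0-4 FREE][5-14 ALLOC][15-30 ALLOC][31-35 FREE]
Op 9: free(c) -> (freed c); heap: [0-14 FREE][15-30 ALLOC][31-35 FREE]
Free blocks: [15 5] total_free=20 largest=15 -> 100*(20-15)/20 = 500/20 = 25

Answer: 25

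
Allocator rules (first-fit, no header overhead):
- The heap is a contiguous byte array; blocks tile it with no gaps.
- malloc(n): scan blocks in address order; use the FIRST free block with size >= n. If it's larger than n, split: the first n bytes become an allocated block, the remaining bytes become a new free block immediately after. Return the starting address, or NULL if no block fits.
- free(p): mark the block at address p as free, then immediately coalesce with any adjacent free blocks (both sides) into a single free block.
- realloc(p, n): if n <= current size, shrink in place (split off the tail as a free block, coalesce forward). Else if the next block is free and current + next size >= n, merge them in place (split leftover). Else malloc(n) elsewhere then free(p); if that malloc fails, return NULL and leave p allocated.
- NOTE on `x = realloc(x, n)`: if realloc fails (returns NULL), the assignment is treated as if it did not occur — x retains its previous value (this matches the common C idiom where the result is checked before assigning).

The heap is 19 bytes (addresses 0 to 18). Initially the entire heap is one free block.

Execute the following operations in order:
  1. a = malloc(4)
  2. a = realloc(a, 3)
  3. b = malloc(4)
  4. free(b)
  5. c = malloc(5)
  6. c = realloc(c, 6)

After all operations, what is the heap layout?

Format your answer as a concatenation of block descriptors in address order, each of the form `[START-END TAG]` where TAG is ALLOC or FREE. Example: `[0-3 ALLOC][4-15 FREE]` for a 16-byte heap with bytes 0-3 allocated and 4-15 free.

Answer: [0-2 ALLOC][3-8 ALLOC][9-18 FREE]

Derivation:
Op 1: a = malloc(4) -> a = 0; heap: [0-3 ALLOC][4-18 FREE]
Op 2: a = realloc(a, 3) -> a = 0; heap: [0-2 ALLOC][3-18 FREE]
Op 3: b = malloc(4) -> b = 3; heap: [0-2 ALLOC][3-6 ALLOC][7-18 FREE]
Op 4: free(b) -> (freed b); heap: [0-2 ALLOC][3-18 FREE]
Op 5: c = malloc(5) -> c = 3; heap: [0-2 ALLOC][3-7 ALLOC][8-18 FREE]
Op 6: c = realloc(c, 6) -> c = 3; heap: [0-2 ALLOC][3-8 ALLOC][9-18 FREE]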